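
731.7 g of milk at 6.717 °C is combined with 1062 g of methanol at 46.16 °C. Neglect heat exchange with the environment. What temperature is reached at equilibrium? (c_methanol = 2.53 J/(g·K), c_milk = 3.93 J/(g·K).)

T_f ≈ 25.8 °C

Net heat exchanged in the isolated system is zero:
1062×2.53×(T − 46.16) + 731.7×3.93×(T − 6.717) = 0
(2686.9 + 2875.6) T = 2686.9×46.16 + 2875.6×6.717
T = 143341/5562.4 ≈ 25.77 °C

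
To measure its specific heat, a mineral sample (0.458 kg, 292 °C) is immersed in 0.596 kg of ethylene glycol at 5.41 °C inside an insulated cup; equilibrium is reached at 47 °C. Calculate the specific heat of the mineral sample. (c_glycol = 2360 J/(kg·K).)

Let T be the final temperature. ΣQ_i = 0:
0.458×c×(47 − 292) + 0.596×2360×(47 − 5.41) = 0
-112.21 c = -58499
c = -58499/-112.21 ≈ 521.3 J/(kg·K)

c ≈ 521 J/(kg·K)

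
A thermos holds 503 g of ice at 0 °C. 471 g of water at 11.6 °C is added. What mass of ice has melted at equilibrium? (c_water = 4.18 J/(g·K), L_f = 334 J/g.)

Heat available from the water dropping to 0 °C: 471×4.18×11.6 = 22838 J.
To melt every bit of ice: 503×334 = 168002 J.
Since 22838 < 168002 J, not all the ice melts; equilibrium is at 0 °C.
Mass melted = 22838/334 ≈ 68.38 g.

m_melted ≈ 68.4 g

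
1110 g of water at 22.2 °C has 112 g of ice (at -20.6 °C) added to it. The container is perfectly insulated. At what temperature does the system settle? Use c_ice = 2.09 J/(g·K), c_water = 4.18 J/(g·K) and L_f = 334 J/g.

T_f ≈ 11.9 °C

Sum of m c ΔT and latent-heat terms is zero:
ice -20.6→0 °C: 112·2.09·20.6 = 4822; latent heat to melt: 112·334 = 37408; warm the meltwater: 468.16 T; water: 4639.8(T − 22.2)
5108 T = 103004 − 42230 = 60774
T ≈ 11.90 °C (positive, so assuming full melt was valid).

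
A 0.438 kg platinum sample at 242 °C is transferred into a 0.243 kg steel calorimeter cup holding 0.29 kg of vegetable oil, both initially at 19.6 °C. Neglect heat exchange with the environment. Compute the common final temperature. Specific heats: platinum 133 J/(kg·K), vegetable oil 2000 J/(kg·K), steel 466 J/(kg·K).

Taking heat into each body as positive, Σ m c ΔT = 0:
0.438×133×(T − 242) + 0.29×2000×(T − 19.6) + 0.243×466×(T − 19.6) = 0
58.25(T − 242) + 580(T − 19.6) + 113.24(T − 19.6) = 0
(58.25 + 580 + 113.24) T = 58.25×242 + 580×19.6 + 113.24×19.6
T = 27685 / 751.49 = 36.8 °C

T_f ≈ 36.8 °C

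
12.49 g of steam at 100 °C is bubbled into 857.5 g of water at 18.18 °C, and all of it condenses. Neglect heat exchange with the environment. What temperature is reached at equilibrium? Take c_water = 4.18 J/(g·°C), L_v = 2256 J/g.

Heat gained plus heat lost sum to zero:
steam→water at 100 °C releases m L_v = 12.49·2256 = 28177; condensed water 100 °C→T: 52.21(T − 100); water warms: 857.5·4.18·(T − 18.18) = 3584.3(T − 18.18)
3636.6 T = 28177 + 5220.8 + 65163 = 98562
T ≈ 27.10 °C, under the boiling point, so the assumption holds.

T_f ≈ 27.1 °C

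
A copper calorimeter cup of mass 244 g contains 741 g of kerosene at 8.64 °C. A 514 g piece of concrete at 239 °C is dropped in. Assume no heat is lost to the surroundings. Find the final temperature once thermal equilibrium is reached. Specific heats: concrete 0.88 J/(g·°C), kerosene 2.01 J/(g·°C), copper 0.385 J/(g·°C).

Energy conservation, ΣQ = 0:
514×0.88×(T − 239) + 741×2.01×(T − 8.64) + 244×0.385×(T − 8.64) = 0
452.32(T − 239) + 1489.4(T − 8.64) + 93.94(T − 8.64) = 0
2035.7 T = 121785
T = 121785 / 2035.7 = 59.8 °C

T_f ≈ 59.8 °C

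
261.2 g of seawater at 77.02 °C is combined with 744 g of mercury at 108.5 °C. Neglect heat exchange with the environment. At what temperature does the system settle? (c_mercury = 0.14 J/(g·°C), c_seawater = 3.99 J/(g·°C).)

T_f ≈ 79.9 °C

Conservation of energy gives ΣQ = 0:
744×0.14×(T − 108.5) + 261.2×3.99×(T − 77.02) = 0
104.16(T − 108.5) + 1042.2(T − 77.02) = 0
(104.16 + 1042.2) T = 104.16×108.5 + 1042.2×77.02
T = 91571 / 1146.3 = 79.9 °C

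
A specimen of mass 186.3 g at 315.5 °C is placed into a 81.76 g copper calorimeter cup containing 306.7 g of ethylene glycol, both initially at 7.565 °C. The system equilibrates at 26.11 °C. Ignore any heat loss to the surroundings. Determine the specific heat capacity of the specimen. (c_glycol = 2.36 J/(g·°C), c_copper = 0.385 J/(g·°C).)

Conservation of energy gives ΣQ = 0:
186.3·c·(26.11 − 315.5) + 306.7·2.36·(26.11 − 7.565) + 81.76·0.385·(26.11 − 7.565) = 0
-53913 c = -14007
c = -14007/-53913 ≈ 0.2598 J/(g·°C)

c ≈ 0.26 J/(g·°C)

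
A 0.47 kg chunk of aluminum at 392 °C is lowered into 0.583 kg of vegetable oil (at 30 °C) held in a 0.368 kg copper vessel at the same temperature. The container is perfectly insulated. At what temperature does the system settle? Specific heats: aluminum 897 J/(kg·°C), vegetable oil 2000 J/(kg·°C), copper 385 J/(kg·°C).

T_f ≈ 118.3 °C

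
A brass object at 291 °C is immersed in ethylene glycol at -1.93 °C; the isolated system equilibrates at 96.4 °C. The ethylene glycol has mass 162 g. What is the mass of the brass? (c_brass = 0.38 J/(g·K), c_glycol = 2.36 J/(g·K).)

m ≈ 508 g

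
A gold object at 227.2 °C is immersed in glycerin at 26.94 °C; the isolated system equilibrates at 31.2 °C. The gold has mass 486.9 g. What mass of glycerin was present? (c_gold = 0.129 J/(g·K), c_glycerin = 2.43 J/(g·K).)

m ≈ 1190 g

Conservation of energy gives ΣQ = 0:
486.9·0.129·(31.2 − 227.2) + m·2.43·(31.2 − 26.94) = 0
10.35 m = 12311
m = 12311/10.35 ≈ 1189 g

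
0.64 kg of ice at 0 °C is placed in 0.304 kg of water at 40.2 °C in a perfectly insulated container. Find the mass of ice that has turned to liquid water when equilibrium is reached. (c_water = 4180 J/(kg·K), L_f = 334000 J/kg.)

m_melted ≈ 0.153 kg

Water can give up m c ΔT = 0.304×4180×40.2 = 51083 J before reaching 0 °C.
Fully melting the ice requires m_ice L_f = 0.64×334000 = 213760 J.
That's not enough to melt it all — equilibrium is at 0 °C with ice remaining.
m_melted×334000 = 51083  ⇒  m_melted ≈ 0.1529 kg.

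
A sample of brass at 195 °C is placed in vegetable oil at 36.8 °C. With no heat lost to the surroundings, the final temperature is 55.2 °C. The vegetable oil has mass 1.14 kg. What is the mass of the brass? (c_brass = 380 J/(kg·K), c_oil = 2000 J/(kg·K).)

m ≈ 0.79 kg

Heat lost by the brass = heat gained by the oil:
m×380×(195 − 55.2) = 1.14×2000×(55.2 − 36.8)
53124 m = 41952  ⇒  m ≈ 0.7897 kg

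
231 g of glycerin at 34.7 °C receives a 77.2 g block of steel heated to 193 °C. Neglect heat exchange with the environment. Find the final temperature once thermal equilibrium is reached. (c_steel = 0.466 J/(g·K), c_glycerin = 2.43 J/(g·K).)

T_f ≈ 44.2 °C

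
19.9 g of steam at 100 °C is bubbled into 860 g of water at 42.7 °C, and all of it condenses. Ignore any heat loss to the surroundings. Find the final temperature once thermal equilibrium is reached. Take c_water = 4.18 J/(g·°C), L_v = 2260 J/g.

T_f ≈ 56.2 °C

Setting the total heat transfer to zero:
steam→water at 100 °C releases m L_v = 19.9×2260 = 44974
  condensate cools 100→T: 19.9×4.18×(T − 100) = 83.18(T − 100)
  water warms: 860×4.18×(T − 42.7) = 3594.8(T − 42.7)
3678 T = 44974 + 8318.2 + 153498 = 206790
T ≈ 56.22 °C (< 100 °C, so full condensation is consistent).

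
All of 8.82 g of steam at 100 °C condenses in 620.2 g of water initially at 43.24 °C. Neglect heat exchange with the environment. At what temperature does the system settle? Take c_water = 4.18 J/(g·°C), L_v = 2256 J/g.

T_f ≈ 51.6 °C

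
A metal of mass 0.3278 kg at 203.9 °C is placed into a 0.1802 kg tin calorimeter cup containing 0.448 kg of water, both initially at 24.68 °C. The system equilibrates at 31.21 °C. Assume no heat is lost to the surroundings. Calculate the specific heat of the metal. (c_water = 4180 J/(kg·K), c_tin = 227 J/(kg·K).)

Let T be the final temperature. ΣQ_i = 0:
0.3278·c·(31.21 − 203.9) + 0.448·4180·(31.21 − 24.68) + 0.1802·227·(31.21 − 24.68) = 0
-56.61 c = -12495
c = -12495/-56.61 ≈ 220.7 J/(kg·K)

c ≈ 221 J/(kg·K)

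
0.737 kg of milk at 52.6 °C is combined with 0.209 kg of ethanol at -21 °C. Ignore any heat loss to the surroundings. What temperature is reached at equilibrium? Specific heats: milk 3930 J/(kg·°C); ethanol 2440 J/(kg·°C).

T_f is the heat-capacity-weighted average of the initial temperatures:
T_f = (2896.4×52.6 + 509.96×(-21)) / (2896.4 + 509.96)
    = 141642 / 3406.4 ≈ 41.58 °C

T_f ≈ 41.6 °C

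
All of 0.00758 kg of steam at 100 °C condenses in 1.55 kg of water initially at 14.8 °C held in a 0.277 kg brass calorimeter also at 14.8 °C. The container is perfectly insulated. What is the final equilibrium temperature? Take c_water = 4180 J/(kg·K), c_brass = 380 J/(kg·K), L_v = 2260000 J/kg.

Energy conservation, ΣQ = 0:
steam→water at 100 °C releases m L_v = 0.00758·2260000 = 17131
  condensed water 100 °C→T: 31.68(T − 100)
  original water: 6479(T − 14.8)
  cup: 105.26(T − 14.8)
6615.9 T = 17131 + 3168.4 + 97447 = 117746
T ≈ 17.80 °C, under the boiling point, so the assumption holds.

T_f ≈ 17.8 °C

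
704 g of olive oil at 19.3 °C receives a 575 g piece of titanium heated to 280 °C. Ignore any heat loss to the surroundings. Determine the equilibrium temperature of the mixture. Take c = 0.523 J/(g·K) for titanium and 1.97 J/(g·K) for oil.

Net heat exchanged in the isolated system is zero:
575×0.523×(T − 280) + 704×1.97×(T − 19.3) = 0
300.73(T − 280) + 1386.9(T − 19.3) = 0
(300.73 + 1386.9) T = 300.73×280 + 1386.9×19.3
T = 110970 / 1687.6 = 65.8 °C

T_f ≈ 65.8 °C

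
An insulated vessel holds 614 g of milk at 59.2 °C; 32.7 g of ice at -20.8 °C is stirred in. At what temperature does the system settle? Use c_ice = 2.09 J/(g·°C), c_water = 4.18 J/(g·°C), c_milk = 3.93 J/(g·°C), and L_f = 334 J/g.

T_f ≈ 51.2 °C

Heat gained plus heat lost sum to zero:
warm ice to 0 °C: 32.7·2.09·(0 − (-20.8)) = 1421.5
  fusion: m_ice L_f = 32.7·334 = 10922
  warm the meltwater: 136.69 T
  milk cools: 614·3.93·(T − 59.2) = 2413(T − 59.2)
2549.7 T = 142851 − 12343 = 130507
T ≈ 51.19 °C. Since T > 0 °C, the all-ice-melts assumption holds.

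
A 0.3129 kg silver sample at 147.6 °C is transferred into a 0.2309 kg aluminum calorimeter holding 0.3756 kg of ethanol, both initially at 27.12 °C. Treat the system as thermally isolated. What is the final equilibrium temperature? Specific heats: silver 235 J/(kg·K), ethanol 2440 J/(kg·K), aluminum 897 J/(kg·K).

T_f ≈ 34.5 °C

Taking heat into each body as positive, Σ m c ΔT = 0:
0.3129×235×(T − 147.6) + 0.3756×2440×(T − 27.12) + 0.2309×897×(T − 27.12) = 0
(73.53 + 916.46 + 207.12) T = 73.53×147.6 + 916.46×27.12 + 207.12×27.12
T ≈ 34.52 °C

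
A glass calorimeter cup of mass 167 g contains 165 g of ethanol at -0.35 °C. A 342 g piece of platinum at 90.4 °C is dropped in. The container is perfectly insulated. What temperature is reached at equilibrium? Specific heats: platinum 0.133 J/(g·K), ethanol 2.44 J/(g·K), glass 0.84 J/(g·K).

Heat gained plus heat lost sum to zero:
342·0.133·(T − 90.4) + 165·2.44·(T − (-0.35)) + 167·0.84·(T − (-0.35)) = 0
588.37 T = 3921.9
T = 3921.9 / 588.37 = 6.67 °C

T_f ≈ 6.7 °C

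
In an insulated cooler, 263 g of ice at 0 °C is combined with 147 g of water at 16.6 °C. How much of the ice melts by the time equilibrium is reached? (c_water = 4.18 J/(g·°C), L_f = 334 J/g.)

m_melted ≈ 30.5 g

Water can give up m c ΔT = 147×4.18×16.6 = 10200 J before reaching 0 °C.
Fully melting the ice requires m_ice L_f = 263×334 = 87842 J.
That's not enough to melt it all — equilibrium is at 0 °C with ice remaining.
Mass melted = 10200/334 ≈ 30.54 g.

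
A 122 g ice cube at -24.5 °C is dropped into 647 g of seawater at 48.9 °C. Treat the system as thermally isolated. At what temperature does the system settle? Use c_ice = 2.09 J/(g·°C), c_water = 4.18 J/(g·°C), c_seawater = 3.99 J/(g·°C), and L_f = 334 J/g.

T_f ≈ 25.6 °C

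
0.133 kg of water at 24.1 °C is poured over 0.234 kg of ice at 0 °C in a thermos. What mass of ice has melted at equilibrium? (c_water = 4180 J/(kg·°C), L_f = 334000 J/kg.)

m_melted ≈ 0.0401 kg

Heat available from the water dropping to 0 °C: 0.133·4180·24.1 = 13398 J.
Fully melting the ice requires m_ice L_f = 0.234·334000 = 78156 J.
Since 13398 < 78156 J, not all the ice melts; equilibrium is at 0 °C.
Mass melted = 13398/334000 ≈ 0.04011 kg.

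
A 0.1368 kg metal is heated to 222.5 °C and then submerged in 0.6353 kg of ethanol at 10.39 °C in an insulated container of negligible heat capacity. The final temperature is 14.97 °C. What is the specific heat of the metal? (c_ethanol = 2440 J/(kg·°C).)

m_s c (T_s − T_f) = m_ethanol c_ethanol (T_f − T_0):
0.1368×c×(222.5 − 14.97) = 0.6353×2440×(14.97 − 10.39)
28.39 c = 7099.6  ⇒  c ≈ 250.1 J/(kg·°C)

c ≈ 250 J/(kg·°C)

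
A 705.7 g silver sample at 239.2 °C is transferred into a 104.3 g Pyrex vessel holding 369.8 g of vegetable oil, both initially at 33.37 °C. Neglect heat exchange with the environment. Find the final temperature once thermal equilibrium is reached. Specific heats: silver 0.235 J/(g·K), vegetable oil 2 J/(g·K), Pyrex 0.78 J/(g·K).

T_f ≈ 68.0 °C

T_f = Σ m_i c_i T_i / Σ m_i c_i:
T_f = (165.84*239.2 + 739.6*33.37 + 81.35*33.37) / (165.84 + 739.6 + 81.35)
    = 67064 / 986.79 ≈ 67.96 °C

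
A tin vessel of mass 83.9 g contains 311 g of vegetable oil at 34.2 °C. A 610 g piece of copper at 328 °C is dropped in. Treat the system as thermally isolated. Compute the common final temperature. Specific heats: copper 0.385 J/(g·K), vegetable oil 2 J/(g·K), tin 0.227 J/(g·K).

T_f ≈ 113.0 °C

Let T be the final temperature. ΣQ_i = 0:
610×0.385×(T − 328) + 311×2×(T − 34.2) + 83.9×0.227×(T − 34.2) = 0
234.85(T − 328) + 622(T − 34.2) + 19.05(T − 34.2) = 0
875.9 T = 98955
T = 98955/875.9 ≈ 112.98 °C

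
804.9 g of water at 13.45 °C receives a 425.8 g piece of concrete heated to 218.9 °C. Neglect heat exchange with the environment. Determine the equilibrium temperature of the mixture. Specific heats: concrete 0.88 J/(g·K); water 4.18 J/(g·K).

T_f ≈ 34.0 °C

Net heat exchanged in the isolated system is zero:
425.8·0.88·(T − 218.9) + 804.9·4.18·(T − 13.45) = 0
(374.7 + 3364.5) T = 374.7·218.9 + 3364.5·13.45
T ≈ 34.04 °C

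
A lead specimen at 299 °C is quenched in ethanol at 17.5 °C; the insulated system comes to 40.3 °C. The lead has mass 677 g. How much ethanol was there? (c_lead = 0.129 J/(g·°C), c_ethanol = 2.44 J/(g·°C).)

m ≈ 406 g

Heat lost by the lead = heat gained by the ethanol:
677×0.129×(299 − 40.3) = m×2.44×(40.3 − 17.5)
55.63 m = 22593  ⇒  m ≈ 406.1 g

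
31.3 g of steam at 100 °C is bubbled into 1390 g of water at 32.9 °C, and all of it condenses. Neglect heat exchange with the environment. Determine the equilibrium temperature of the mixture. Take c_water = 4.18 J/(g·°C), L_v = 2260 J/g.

T_f ≈ 46.3 °C

Conservation of energy gives ΣQ = 0:
steam→water at 100 °C releases m L_v = 31.3·2260 = 70738; condensate cools 100→T: 31.3·4.18·(T − 100) = 130.83(T − 100); original water: 5810.2(T − 32.9)
5941 T = 70738 + 13083 + 191156 = 274977
T ≈ 46.28 °C, under the boiling point, so the assumption holds.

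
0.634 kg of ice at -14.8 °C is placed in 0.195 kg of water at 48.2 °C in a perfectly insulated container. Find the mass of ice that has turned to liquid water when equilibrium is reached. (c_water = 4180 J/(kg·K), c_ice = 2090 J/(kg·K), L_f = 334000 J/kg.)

Cooling the water to 0 °C releases 0.195·4180·48.2 = 39288 J.
Of that, 0.634·2090·14.8 = 19611 J goes to bring the ice to 0 °C, leaving 19677 J.
To melt every bit of ice: 0.634·334000 = 211756 J.
19677 J < 211756 J, so only part of the ice melts and the system sits at 0 °C.
Mass melted = 19677/334000 ≈ 0.05891 kg.

m_melted ≈ 0.0589 kg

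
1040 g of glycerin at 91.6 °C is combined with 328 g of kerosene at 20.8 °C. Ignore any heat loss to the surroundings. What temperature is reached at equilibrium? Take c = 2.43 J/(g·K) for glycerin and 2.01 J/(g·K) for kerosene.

Set heat shed by the hot body equal to heat absorbed by the cold body:
1040*2.43*(91.6 − T) = 328*2.01*(T − 20.8)
2527.2(91.6 − T) = 659.28(T − 20.8)
3186.5 T = 245205  ⇒  T ≈ 76.95 °C

T_f ≈ 77.0 °C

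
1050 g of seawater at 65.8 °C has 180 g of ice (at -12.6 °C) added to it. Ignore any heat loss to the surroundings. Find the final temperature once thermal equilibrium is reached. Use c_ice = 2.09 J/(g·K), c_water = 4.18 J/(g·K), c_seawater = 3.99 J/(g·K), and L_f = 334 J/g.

T_f ≈ 42.7 °C

Let T be the final temperature. ΣQ_i = 0:
ice -12.6→0 °C: 180·2.09·12.6 = 4740.1; latent heat to melt: 180·334 = 60120; warm the meltwater: 752.4 T; seawater: 4189.5(T − 65.8)
4941.9 T = 275669 − 64860 = 210809
T ≈ 42.66 °C. Since T > 0 °C, the all-ice-melts assumption holds.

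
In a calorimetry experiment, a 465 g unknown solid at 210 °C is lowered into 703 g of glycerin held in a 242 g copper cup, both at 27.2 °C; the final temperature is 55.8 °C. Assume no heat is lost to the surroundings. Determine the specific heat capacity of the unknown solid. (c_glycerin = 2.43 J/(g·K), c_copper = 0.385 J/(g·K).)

Net heat exchanged in the isolated system is zero:
465·c·(55.8 − 210) + 703·2.43·(55.8 − 27.2) + 242·0.385·(55.8 − 27.2) = 0
-71703 c = -51522
c = -51522/-71703 ≈ 0.7185 J/(g·K)

c ≈ 0.719 J/(g·K)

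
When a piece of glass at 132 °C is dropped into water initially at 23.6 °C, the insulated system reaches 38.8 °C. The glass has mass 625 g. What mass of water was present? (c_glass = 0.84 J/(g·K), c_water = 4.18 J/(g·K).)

|Q_glass| = |Q_water|:
625·0.84·(132 − 38.8) = m·4.18·(38.8 − 23.6)
63.54 m = 48930  ⇒  m ≈ 770.1 g

m ≈ 770 g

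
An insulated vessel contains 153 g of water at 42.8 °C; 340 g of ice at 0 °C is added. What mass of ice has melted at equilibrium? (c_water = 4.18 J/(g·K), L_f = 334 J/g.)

m_melted ≈ 82 g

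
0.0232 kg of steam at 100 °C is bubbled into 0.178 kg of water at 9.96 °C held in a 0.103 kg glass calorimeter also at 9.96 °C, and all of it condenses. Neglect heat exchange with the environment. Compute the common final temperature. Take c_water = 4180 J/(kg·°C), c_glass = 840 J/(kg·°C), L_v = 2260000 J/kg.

T_f ≈ 75.9 °C

Setting the total heat transfer to zero:
condense steam: −0.0232·2260000 = −52432
  condensate cools 100→T: 0.0232·4180·(T − 100) = 96.98(T − 100)
  water warms: 0.178·4180·(T − 9.96) = 744.04(T − 9.96)
  glass cup: 0.103·840·(T − 9.96) = 86.52(T − 9.96)
927.54 T = 52432 + 9697.6 + 8272.4 = 70402
T ≈ 75.90 °C, under the boiling point, so the assumption holds.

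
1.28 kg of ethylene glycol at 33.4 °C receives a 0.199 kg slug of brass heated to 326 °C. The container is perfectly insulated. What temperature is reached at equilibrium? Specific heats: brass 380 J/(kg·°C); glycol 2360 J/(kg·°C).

With ΣQ=0 the equilibrium temperature is the m·c-weighted mean:
T_f = (75.62×326 + 3020.8×33.4) / (75.62 + 3020.8)
    = 125547 / 3096.4 ≈ 40.55 °C

T_f ≈ 40.5 °C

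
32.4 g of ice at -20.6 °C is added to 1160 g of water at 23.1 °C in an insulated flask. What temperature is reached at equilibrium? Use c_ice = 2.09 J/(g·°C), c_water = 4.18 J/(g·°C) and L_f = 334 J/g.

T_f ≈ 20.0 °C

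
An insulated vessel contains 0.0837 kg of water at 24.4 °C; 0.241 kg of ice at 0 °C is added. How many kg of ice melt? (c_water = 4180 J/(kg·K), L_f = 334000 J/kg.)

Cooling the water to 0 °C releases 0.0837×4180×24.4 = 8536.7 J.
Fully melting the ice requires m_ice L_f = 0.241×334000 = 80494 J.
That's not enough to melt it all — equilibrium is at 0 °C with ice remaining.
m_melted×334000 = 8536.7  ⇒  m_melted ≈ 0.02556 kg.

m_melted ≈ 0.0256 kg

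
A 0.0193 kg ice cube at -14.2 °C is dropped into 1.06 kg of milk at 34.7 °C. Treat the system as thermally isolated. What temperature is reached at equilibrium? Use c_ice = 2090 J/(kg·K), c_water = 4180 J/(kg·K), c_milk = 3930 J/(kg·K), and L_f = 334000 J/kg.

Conservation of energy gives ΣQ = 0:
warm ice to 0 °C: 0.0193×2090×(0 − (-14.2)) = 572.79
  melt ice: 0.0193×334000 = 6446.2
  warm the meltwater: 80.67 T
  milk: 4165.8(T − 34.7)
4246.5 T = 144553 − 7019 = 137534
T ≈ 32.39 °C — above 0 °C, consistent with complete melting.

T_f ≈ 32.4 °C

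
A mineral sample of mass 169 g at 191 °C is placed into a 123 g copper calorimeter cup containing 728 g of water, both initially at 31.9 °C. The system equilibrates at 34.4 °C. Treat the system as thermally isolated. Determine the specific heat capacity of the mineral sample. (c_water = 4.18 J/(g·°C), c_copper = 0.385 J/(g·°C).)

c ≈ 0.292 J/(g·°C)

Setting the total heat transfer to zero:
169·c·(34.4 − 191) + 728·4.18·(34.4 − 31.9) + 123·0.385·(34.4 − 31.9) = 0
-26465 c = -7726
c = -7726/-26465 ≈ 0.2919 J/(g·°C)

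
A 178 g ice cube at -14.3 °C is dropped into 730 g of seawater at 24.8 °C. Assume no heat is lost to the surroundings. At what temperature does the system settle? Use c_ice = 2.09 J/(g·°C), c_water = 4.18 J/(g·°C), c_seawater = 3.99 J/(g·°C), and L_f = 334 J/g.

T_f ≈ 2.0 °C

Let T be the final temperature. ΣQ_i = 0:
ice -14.3→0 °C: 178·2.09·14.3 = 5319.9
  melt ice: 178·334 = 59452
  meltwater 0→T: 178·4.18·T = 744.04 T
  seawater: 2912.7(T − 24.8)
3656.7 T = 72235 − 64772 = 7463.1
T ≈ 2.04 °C. Since T > 0 °C, the all-ice-melts assumption holds.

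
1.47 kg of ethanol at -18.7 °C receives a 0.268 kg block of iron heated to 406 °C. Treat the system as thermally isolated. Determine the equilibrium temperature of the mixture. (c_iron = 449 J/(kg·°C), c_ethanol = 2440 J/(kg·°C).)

T_f ≈ -4.9 °C

Heat gained plus heat lost sum to zero:
0.268*449*(T − 406) + 1.47*2440*(T − (-18.7)) = 0
120.33(T − 406) + 3586.8(T − (-18.7)) = 0
(120.33 + 3586.8) T = 120.33*406 + 3586.8*(-18.7)
T = -18218/3707.1 ≈ -4.91 °C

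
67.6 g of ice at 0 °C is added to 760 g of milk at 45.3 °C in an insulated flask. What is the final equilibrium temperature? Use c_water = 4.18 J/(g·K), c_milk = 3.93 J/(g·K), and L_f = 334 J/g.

T_f ≈ 34.5 °C

Energy conservation, ΣQ = 0:
melt ice: 67.6·334 = 22578
  warm the meltwater: 282.57 T
  milk cools: 760·3.93·(T − 45.3) = 2986.8(T − 45.3)
3269.4 T = 135302 − 22578 = 112724
T ≈ 34.48 °C. Since T > 0 °C, the all-ice-melts assumption holds.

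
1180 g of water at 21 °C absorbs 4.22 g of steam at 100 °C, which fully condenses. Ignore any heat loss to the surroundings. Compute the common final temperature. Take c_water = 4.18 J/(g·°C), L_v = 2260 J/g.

T_f ≈ 23.2 °C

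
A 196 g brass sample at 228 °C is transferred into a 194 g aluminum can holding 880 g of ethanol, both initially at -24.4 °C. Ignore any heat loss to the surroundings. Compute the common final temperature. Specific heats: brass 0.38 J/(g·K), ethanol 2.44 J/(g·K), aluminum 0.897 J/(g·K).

T_f ≈ -16.6 °C

With ΣQ=0 the equilibrium temperature is the m·c-weighted mean:
T_f = (74.48·228 + 2147.2·(-24.4) + 174.02·(-24.4)) / (74.48 + 2147.2 + 174.02)
    = -39656 / 2395.7 ≈ -16.55 °C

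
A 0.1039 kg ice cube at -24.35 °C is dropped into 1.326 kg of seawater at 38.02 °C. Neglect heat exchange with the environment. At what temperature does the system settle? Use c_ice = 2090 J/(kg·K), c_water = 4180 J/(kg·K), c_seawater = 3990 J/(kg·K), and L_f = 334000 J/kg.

Net heat exchanged in the isolated system is zero:
warm ice to 0 °C: 0.1039·2090·(0 − (-24.35)) = 5287.6; melt ice: 0.1039·334000 = 34703; meltwater 0→T: 0.1039·4180·T = 434.3 T; seawater cools: 1.326·3990·(T − 38.02) = 5290.7(T − 38.02)
5725 T = 201154 − 39990 = 161164
T ≈ 28.15 °C — above 0 °C, consistent with complete melting.

T_f ≈ 28.2 °C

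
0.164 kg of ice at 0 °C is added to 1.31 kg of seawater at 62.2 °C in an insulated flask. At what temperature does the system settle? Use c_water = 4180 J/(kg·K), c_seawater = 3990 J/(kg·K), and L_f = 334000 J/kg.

Heat gained plus heat lost sum to zero:
latent heat to melt: 0.164·334000 = 54776
  meltwater 0→T: 0.164·4180·T = 685.52 T
  seawater: 5226.9(T − 62.2)
5912.4 T = 325113 − 54776 = 270337
T ≈ 45.72 °C. Since T > 0 °C, the all-ice-melts assumption holds.

T_f ≈ 45.7 °C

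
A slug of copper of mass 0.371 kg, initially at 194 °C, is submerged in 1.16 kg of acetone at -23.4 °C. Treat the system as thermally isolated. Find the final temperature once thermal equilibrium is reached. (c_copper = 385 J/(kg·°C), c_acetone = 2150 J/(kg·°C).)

T_f ≈ -11.6 °C

Taking heat into each body as positive, Σ m c ΔT = 0:
0.371·385·(T − 194) + 1.16·2150·(T − (-23.4)) = 0
142.84(T − 194) + 2494(T − (-23.4)) = 0
2636.8 T = -30650
T = -30650/2636.8 ≈ -11.62 °C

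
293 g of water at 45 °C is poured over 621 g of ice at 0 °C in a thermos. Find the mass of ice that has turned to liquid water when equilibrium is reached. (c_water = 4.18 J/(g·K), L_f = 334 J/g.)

m_melted ≈ 165 g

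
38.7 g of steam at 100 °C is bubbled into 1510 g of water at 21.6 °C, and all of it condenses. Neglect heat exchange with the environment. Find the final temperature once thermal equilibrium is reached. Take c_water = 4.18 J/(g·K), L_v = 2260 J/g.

T_f ≈ 37.1 °C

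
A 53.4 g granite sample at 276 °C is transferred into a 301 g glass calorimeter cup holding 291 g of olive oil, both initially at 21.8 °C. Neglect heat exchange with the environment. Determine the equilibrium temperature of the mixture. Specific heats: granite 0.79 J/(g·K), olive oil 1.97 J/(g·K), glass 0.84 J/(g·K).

T_f ≈ 34.2 °C

Conservation of energy gives ΣQ = 0:
53.4×0.79×(T − 276) + 291×1.97×(T − 21.8) + 301×0.84×(T − 21.8) = 0
(42.19 + 573.27 + 252.84) T = 42.19×276 + 573.27×21.8 + 252.84×21.8
T ≈ 34.15 °C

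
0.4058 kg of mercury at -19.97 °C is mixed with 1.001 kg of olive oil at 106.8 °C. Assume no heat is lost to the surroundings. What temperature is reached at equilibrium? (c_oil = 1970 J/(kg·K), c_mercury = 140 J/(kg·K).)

T_f ≈ 103.3 °C

Setting the total heat transfer to zero:
1.001·1970·(T − 106.8) + 0.4058·140·(T − (-19.97)) = 0
2028.8 T = 209472
T ≈ 103.25 °C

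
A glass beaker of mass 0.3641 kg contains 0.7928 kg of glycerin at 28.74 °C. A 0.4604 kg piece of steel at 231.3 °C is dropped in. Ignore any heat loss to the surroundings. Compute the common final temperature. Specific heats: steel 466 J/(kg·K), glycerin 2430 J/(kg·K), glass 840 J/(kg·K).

Net heat exchanged in the isolated system is zero:
0.4604·466·(T − 231.3) + 0.7928·2430·(T − 28.74) + 0.3641·840·(T − 28.74) = 0
(214.55 + 1926.5 + 305.84) T = 214.55·231.3 + 1926.5·28.74 + 305.84·28.74
T ≈ 46.50 °C

T_f ≈ 46.5 °C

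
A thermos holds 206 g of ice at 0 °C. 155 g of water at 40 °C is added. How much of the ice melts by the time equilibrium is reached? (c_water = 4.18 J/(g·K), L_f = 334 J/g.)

Water can give up m c ΔT = 155×4.18×40 = 25916 J before reaching 0 °C.
Fully melting the ice requires m_ice L_f = 206×334 = 68804 J.
25916 J < 68804 J, so only part of the ice melts and the system sits at 0 °C.
m_melt = 25916 / L_f = 77.59 g.

m_melted ≈ 77.6 g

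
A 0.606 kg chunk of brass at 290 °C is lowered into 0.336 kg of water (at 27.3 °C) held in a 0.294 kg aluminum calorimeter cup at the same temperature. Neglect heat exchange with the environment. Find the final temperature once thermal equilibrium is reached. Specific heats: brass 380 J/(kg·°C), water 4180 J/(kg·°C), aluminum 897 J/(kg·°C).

Energy conservation, ΣQ = 0:
0.606·380·(T − 290) + 0.336·4180·(T − 27.3) + 0.294·897·(T − 27.3) = 0
230.28(T − 290) + 1404.5(T − 27.3) + 263.72(T − 27.3) = 0
(230.28 + 1404.5 + 263.72) T = 230.28·290 + 1404.5·27.3 + 263.72·27.3
T = 112323 / 1898.5 = 59.2 °C

T_f ≈ 59.2 °C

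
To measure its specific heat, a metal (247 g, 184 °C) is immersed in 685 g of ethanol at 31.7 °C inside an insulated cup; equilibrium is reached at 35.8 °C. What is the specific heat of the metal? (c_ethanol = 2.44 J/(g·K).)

c ≈ 0.187 J/(g·K)

Heat lost by the metal = heat gained by the ethanol:
247·c·(184 − 35.8) = 685·2.44·(35.8 − 31.7)
36605 c = 6852.7  ⇒  c ≈ 0.1872 J/(g·K)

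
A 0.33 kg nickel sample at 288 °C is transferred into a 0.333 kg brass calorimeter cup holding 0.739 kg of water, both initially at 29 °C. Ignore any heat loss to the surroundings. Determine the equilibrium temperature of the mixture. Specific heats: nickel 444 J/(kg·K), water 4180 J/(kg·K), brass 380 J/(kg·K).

T_f ≈ 40.3 °C

With ΣQ=0 the equilibrium temperature is the m·c-weighted mean:
T_f = (146.52*288 + 3089*29 + 126.54*29) / (146.52 + 3089 + 126.54)
    = 135449 / 3362.1 ≈ 40.29 °C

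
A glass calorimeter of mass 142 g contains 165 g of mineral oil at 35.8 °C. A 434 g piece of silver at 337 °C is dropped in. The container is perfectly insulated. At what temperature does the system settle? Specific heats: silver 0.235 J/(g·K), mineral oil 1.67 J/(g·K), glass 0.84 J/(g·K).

Let T be the final temperature. ΣQ_i = 0:
434·0.235·(T − 337) + 165·1.67·(T − 35.8) + 142·0.84·(T − 35.8) = 0
496.82 T = 48506
T = 48506/496.82 ≈ 97.63 °C

T_f ≈ 97.6 °C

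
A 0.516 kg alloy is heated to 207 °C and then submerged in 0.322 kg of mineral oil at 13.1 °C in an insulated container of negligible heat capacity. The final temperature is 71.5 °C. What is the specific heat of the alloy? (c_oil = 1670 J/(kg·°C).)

c ≈ 449 J/(kg·°C)

Heat lost by the alloy = heat gained by the oil:
0.516×c×(207 − 71.5) = 0.322×1670×(71.5 − 13.1)
69.92 c = 31404  ⇒  c ≈ 449.2 J/(kg·°C)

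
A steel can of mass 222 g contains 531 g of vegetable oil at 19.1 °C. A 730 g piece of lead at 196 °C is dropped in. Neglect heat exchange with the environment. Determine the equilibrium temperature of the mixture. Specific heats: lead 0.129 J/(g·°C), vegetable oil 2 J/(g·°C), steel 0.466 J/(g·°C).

T_f = Σ m_i c_i T_i / Σ m_i c_i:
T_f = (94.17*196 + 1062*19.1 + 103.45*19.1) / (94.17 + 1062 + 103.45)
    = 40717 / 1259.6 ≈ 32.33 °C

T_f ≈ 32.3 °C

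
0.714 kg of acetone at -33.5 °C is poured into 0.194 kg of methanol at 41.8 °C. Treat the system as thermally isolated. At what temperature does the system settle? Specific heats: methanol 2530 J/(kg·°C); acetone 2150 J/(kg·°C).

T_f ≈ -15.3 °C

Let T be the final temperature. ΣQ_i = 0:
0.194×2530×(T − 41.8) + 0.714×2150×(T − (-33.5)) = 0
2025.9 T = -30910
T = -30910/2025.9 ≈ -15.26 °C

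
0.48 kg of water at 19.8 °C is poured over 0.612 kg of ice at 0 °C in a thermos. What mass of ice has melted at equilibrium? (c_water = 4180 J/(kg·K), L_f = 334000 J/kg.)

m_melted ≈ 0.119 kg

Water can give up m c ΔT = 0.48×4180×19.8 = 39727 J before reaching 0 °C.
To melt every bit of ice: 0.612×334000 = 204408 J.
Since 39727 < 204408 J, not all the ice melts; equilibrium is at 0 °C.
m_melted×334000 = 39727  ⇒  m_melted ≈ 0.1189 kg.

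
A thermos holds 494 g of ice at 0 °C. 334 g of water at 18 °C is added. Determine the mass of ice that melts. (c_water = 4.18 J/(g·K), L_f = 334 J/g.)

m_melted ≈ 75.2 g

Heat available from the water dropping to 0 °C: 334·4.18·18 = 25130 J.
Fully melting the ice requires m_ice L_f = 494·334 = 164996 J.
25130 J < 164996 J, so only part of the ice melts and the system sits at 0 °C.
m_melt = 25130 / L_f = 75.24 g.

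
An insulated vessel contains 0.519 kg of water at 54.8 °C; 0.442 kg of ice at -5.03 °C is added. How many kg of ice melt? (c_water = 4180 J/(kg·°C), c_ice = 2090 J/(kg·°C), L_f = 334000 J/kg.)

m_melted ≈ 0.342 kg

Water can give up m c ΔT = 0.519·4180·54.8 = 118884 J before reaching 0 °C.
Warming the ice to 0 °C takes 0.442·2090·5.03 = 4646.6 J, leaving 114238 J for melting.
To melt every bit of ice: 0.442·334000 = 147628 J.
Since 114238 < 147628 J, not all the ice melts; equilibrium is at 0 °C.
Mass melted = 114238/334000 ≈ 0.342 kg.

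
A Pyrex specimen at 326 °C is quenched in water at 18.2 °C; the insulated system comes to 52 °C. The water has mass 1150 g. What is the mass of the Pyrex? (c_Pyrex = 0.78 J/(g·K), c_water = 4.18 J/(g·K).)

m ≈ 760 g

Heat lost by the Pyrex = heat gained by the water:
m·0.78·(326 − 52) = 1150·4.18·(52 − 18.2)
213.72 m = 162477  ⇒  m ≈ 760.2 g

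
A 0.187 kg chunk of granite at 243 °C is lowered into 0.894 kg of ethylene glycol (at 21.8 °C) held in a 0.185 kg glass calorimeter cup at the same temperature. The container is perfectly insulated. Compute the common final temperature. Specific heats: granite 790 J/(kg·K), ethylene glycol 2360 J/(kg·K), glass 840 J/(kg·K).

Conservation of energy gives ΣQ = 0:
0.187*790*(T − 243) + 0.894*2360*(T − 21.8) + 0.185*840*(T − 21.8) = 0
147.73(T − 243) + 2109.8(T − 21.8) + 155.4(T − 21.8) = 0
(147.73 + 2109.8 + 155.4) T = 147.73*243 + 2109.8*21.8 + 155.4*21.8
T ≈ 35.34 °C

T_f ≈ 35.3 °C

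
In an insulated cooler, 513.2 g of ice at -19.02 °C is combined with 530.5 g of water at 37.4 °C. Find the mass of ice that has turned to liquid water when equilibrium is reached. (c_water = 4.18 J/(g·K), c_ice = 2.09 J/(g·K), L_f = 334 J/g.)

Heat available from the water dropping to 0 °C: 530.5·4.18·37.4 = 82934 J.
Of that, 513.2·2.09·19.02 = 20401 J goes to bring the ice to 0 °C, leaving 62534 J.
Fully melting the ice requires m_ice L_f = 513.2·334 = 171409 J.
62534 J < 171409 J, so only part of the ice melts and the system sits at 0 °C.
m_melt = 62534 / L_f = 187.2 g.

m_melted ≈ 187 g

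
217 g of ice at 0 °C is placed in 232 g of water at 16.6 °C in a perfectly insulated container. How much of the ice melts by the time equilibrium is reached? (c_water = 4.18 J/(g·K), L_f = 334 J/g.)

Heat available from the water dropping to 0 °C: 232·4.18·16.6 = 16098 J.
To melt every bit of ice: 217·334 = 72478 J.
16098 J < 72478 J, so only part of the ice melts and the system sits at 0 °C.
m_melt = 16098 / L_f = 48.2 g.

m_melted ≈ 48.2 g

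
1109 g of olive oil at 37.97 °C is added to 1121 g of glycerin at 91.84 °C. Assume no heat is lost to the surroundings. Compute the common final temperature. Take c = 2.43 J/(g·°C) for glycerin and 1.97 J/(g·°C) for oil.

T_f ≈ 67.9 °C

|Q_glycerin| = |Q_oil|:
1121·2.43·(91.84 − T) = 1109·1.97·(T − 37.97)
2724(91.84 − T) = 2184.7(T − 37.97)
4908.8 T = 333129  ⇒  T ≈ 67.86 °C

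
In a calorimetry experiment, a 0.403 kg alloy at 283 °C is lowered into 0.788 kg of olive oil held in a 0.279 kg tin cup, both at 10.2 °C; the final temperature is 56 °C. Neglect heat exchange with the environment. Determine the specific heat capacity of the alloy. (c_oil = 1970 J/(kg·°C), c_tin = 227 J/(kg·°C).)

c ≈ 809 J/(kg·°C)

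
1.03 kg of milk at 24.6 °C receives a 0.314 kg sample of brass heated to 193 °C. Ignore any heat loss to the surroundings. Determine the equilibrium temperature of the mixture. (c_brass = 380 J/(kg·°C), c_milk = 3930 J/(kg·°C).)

T_f ≈ 29.4 °C

Heat lost by the brass equals heat gained by the milk:
0.314·380·(193 − T) = 1.03·3930·(T − 24.6)
119.32(193 − T) = 4047.9(T − 24.6)
4167.2 T = 122607  ⇒  T ≈ 29.42 °C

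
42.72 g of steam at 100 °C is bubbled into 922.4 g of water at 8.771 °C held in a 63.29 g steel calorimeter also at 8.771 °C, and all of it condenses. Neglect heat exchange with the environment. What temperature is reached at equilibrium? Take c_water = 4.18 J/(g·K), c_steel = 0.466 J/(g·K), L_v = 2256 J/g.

Energy conservation, ΣQ = 0:
latent heat released on condensation: 42.72×2256 = 96376; condensed water 100 °C→T: 178.57(T − 100); original water: 3855.6(T − 8.771); steel cup: 63.29×0.466×(T − 8.771) = 29.49(T − 8.771)
4063.7 T = 96376 + 17857 + 34076 = 148310
T ≈ 36.50 °C, under the boiling point, so the assumption holds.

T_f ≈ 36.5 °C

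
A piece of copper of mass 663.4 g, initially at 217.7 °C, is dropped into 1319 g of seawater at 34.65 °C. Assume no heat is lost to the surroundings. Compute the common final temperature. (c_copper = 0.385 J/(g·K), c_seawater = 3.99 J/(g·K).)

Taking heat into each body as positive, Σ m c ΔT = 0:
663.4·0.385·(T − 217.7) + 1319·3.99·(T − 34.65) = 0
255.41(T − 217.7) + 5262.8(T − 34.65) = 0
5518.2 T = 237959
T = 237959 / 5518.2 = 43.1 °C

T_f ≈ 43.1 °C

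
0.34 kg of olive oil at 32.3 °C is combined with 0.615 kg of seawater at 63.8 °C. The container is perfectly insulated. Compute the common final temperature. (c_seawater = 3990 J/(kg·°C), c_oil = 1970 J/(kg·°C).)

T_f = Σ m_i c_i T_i / Σ m_i c_i:
T_f = (2453.8*63.8 + 669.8*32.3) / (2453.8 + 669.8)
    = 178190 / 3123.7 ≈ 57.05 °C

T_f ≈ 57.0 °C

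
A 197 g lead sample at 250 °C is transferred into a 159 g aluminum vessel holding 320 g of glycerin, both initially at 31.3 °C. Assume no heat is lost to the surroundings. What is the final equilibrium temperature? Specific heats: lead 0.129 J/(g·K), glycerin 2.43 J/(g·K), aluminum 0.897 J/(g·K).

T_f ≈ 37.2 °C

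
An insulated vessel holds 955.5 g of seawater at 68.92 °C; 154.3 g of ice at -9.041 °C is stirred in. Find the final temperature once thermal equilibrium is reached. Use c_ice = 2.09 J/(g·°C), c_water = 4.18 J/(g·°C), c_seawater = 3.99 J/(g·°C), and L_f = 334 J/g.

T_f ≈ 46.7 °C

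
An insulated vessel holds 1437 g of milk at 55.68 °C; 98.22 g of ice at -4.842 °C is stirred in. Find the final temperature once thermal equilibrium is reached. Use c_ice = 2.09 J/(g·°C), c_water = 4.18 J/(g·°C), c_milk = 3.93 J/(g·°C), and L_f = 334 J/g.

T_f ≈ 46.3 °C

Conservation of energy gives ΣQ = 0:
warm ice to 0 °C: 98.22×2.09×(0 − (-4.842)) = 993.96
  latent heat to melt: 98.22×334 = 32805
  warm the meltwater: 410.56 T
  milk: 5647.4(T − 55.68)
6058 T = 314448 − 33799 = 280648
T ≈ 46.33 °C (positive, so assuming full melt was valid).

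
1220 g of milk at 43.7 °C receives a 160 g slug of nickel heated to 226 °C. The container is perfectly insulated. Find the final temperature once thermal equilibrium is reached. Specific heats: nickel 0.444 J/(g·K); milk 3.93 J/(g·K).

Setting the total heat transfer to zero:
160*0.444*(T − 226) + 1220*3.93*(T − 43.7) = 0
71.04(T − 226) + 4794.6(T − 43.7) = 0
(71.04 + 4794.6) T = 71.04*226 + 4794.6*43.7
T = 225579 / 4865.6 = 46.4 °C

T_f ≈ 46.4 °C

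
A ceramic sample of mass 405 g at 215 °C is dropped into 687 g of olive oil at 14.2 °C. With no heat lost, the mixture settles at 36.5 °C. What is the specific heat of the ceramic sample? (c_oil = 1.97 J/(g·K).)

Heat lost by the ceramic sample = heat gained by the oil:
405·c·(215 − 36.5) = 687·1.97·(36.5 − 14.2)
72292 c = 30181  ⇒  c ≈ 0.4175 J/(g·K)

c ≈ 0.417 J/(g·K)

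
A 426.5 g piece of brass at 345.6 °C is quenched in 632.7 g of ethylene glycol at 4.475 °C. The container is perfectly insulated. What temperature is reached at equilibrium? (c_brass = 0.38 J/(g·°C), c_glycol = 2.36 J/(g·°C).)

Conservation of energy gives ΣQ = 0:
426.5×0.38×(T − 345.6) + 632.7×2.36×(T − 4.475) = 0
162.07(T − 345.6) + 1493.2(T − 4.475) = 0
1655.2 T = 62693
T = 62693 / 1655.2 = 37.9 °C

T_f ≈ 37.9 °C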